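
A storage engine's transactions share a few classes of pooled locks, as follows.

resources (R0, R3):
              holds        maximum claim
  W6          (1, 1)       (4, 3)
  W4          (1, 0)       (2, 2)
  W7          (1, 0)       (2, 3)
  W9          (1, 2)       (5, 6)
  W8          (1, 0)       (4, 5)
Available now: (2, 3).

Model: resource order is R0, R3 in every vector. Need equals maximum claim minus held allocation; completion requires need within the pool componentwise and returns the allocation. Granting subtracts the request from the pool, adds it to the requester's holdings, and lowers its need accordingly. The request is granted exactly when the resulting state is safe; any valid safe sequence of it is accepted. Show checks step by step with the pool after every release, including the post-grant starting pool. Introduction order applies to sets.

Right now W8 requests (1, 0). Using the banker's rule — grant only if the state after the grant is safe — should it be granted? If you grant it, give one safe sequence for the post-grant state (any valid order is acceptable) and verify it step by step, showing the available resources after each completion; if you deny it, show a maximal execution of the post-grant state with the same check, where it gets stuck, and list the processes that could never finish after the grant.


GRANT — the state after the grant stays safe, e.g. via W7, W4, W6, W9, W8.
Key observation: even at the reduced pool (1, 3), W7 fits immediately, so safety survives the grant.
Verifying the post-grant state step by step:
  pool = (1, 3)
  W7: need (1, 3) fits (1, 3); releases (1, 0), pool now (2, 3)
  W4: need (1, 2) fits (2, 3); releases (1, 0), pool now (3, 3)
  W6: need (3, 2) fits (3, 3); releases (1, 1), pool now (4, 4)
  W9: need (4, 4) fits (4, 4); releases (1, 2), pool now (5, 6)
  W8: need (2, 5) fits (5, 6); releases (2, 0), pool now (7, 6)


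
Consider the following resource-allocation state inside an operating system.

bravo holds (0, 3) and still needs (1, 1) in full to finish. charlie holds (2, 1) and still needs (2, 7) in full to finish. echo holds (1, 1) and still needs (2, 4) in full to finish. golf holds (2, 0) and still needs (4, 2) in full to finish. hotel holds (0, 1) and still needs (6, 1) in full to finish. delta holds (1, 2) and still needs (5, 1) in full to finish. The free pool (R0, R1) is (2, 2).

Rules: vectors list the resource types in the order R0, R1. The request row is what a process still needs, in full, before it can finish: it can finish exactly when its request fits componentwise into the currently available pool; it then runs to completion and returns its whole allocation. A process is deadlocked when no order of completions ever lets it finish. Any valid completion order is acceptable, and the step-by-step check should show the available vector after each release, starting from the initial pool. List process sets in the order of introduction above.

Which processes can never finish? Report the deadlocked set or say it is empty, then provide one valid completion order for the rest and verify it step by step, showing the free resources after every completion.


Deadlocked set: charlie, golf, hotel and delta.
Key observation: after bravo, echo the pool peaks at (3, 6), and each blocked process is short somewhere: charlie on R1; golf on R0; hotel on R0; delta on R0.
A valid finishing order for the others: bravo, echo. Step-by-step check:
  pool = (2, 2)
  bravo: need (1, 1) fits (2, 2); releases (0, 3), pool now (2, 5)
  echo: need (2, 4) fits (2, 5); releases (1, 1), pool now (3, 6)
The stuck group stays short no matter what:
  blocked: charlie wants (2, 7), pool (3, 6) — not enough R1
  blocked: golf wants (4, 2), pool (3, 6) — not enough R0
  blocked: hotel wants (6, 1), pool (3, 6) — not enough R0
  blocked: delta wants (5, 1), pool (3, 6) — not enough R0


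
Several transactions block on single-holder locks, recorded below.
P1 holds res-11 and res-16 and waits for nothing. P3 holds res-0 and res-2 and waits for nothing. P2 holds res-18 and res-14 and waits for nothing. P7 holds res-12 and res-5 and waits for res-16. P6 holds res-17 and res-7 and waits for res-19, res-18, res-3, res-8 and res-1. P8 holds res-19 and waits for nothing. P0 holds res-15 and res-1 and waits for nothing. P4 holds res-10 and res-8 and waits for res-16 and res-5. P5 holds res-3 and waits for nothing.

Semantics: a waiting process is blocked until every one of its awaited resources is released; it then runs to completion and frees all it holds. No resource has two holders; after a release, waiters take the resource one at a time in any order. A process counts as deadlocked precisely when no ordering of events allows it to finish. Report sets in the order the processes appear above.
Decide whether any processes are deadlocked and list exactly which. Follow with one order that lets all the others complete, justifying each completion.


No process is deadlocked.
Key observation: all waits point, directly or indirectly, at processes that can finish, so nothing is permanently blocked.
A valid finishing order for the others: P1, P8, P7, P0, P3, P5, P4, P2, P6.
Step-by-step check:
  run P1 (it waits on nothing); releases res-11 and res-16
  run P8 (it waits on nothing); releases res-19
  P7 waits on res-16 — all released -> runs and releases res-12 and res-5
  run P0 (it waits on nothing); releases res-15 and res-1
  run P3 (it waits on nothing); releases res-0 and res-2
  run P5 (it waits on nothing); releases res-3
  P4 waits on res-16 and res-5 — all released -> runs and releases res-10 and res-8
  run P2 (it waits on nothing); releases res-18 and res-14
  P6 waits on res-19, res-18, res-3, res-8 and res-1 — all released -> runs and releases res-17 and res-7


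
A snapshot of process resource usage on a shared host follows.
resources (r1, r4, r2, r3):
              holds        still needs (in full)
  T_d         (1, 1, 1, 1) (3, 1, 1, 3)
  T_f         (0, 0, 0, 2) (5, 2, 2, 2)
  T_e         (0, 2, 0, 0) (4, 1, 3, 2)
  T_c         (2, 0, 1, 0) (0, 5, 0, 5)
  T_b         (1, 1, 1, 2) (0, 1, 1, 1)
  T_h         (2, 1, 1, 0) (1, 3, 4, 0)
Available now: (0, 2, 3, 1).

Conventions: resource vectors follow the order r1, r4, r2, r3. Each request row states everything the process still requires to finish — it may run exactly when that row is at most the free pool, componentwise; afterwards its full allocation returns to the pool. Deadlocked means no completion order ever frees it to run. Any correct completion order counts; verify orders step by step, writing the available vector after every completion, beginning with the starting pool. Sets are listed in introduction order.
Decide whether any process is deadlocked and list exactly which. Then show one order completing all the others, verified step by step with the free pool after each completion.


The deadlocked set is T_f and T_c.
Key observation: after T_b, T_h, T_d, T_e the pool peaks at (4, 7, 6, 4), and each blocked process is short somewhere: T_f on r1; T_c on r3.
The rest can finish in the order T_b, T_h, T_d, T_e. Step-by-step check:
  pool = (0, 2, 3, 1)
  run T_b (needs (0, 1, 1, 1), free (0, 2, 3, 1)); after release of (1, 1, 1, 2) the pool is (1, 3, 4, 3)
  run T_h (needs (1, 3, 4, 0), free (1, 3, 4, 3)); after release of (2, 1, 1, 0) the pool is (3, 4, 5, 3)
  run T_d (needs (3, 1, 1, 3), free (3, 4, 5, 3)); after release of (1, 1, 1, 1) the pool is (4, 5, 6, 4)
  run T_e (needs (4, 1, 3, 2), free (4, 5, 6, 4)); after release of (0, 2, 0, 0) the pool is (4, 7, 6, 4)
The stuck group stays short no matter what:
  T_f still needs (5, 2, 2, 2) but only (4, 7, 6, 4) is free — short on r1
  T_c still needs (0, 5, 0, 5) but only (4, 7, 6, 4) is free — short on r3


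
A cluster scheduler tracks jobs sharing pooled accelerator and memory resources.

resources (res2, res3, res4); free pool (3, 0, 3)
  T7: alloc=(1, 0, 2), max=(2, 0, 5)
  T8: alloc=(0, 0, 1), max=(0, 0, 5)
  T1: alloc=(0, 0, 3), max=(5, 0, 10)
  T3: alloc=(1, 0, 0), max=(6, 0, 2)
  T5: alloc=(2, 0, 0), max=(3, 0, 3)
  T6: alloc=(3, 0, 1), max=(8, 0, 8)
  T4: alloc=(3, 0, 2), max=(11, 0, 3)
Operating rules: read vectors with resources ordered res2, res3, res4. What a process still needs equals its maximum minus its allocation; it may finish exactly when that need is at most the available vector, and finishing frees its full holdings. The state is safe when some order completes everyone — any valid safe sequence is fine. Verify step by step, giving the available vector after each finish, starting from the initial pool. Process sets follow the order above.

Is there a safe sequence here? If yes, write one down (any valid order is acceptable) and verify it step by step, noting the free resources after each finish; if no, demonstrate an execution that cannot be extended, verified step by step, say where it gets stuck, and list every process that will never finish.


UNSAFE — no complete ordering exists.
Key observation: after T7, T8, T5, T3 the pool peaks at (7, 0, 6), and each blocked process is short somewhere: T1 on res4; T6 on res4; T4 on res2.
A maximal execution: T7, T8, T5, T3 — then nothing else fits. Verifying each step:
  pool = (3, 0, 3)
  run T7 (needs (1, 0, 3), free (3, 0, 3)); after release of (1, 0, 2) the pool is (4, 0, 5)
  run T8 (needs (0, 0, 4), free (4, 0, 5)); after release of (0, 0, 1) the pool is (4, 0, 6)
  run T5 (needs (1, 0, 3), free (4, 0, 6)); after release of (2, 0, 0) the pool is (6, 0, 6)
  run T3 (needs (5, 0, 2), free (6, 0, 6)); after release of (1, 0, 0) the pool is (7, 0, 6)
  blocked: T1 wants (5, 0, 7), pool (7, 0, 6) — not enough res4
  blocked: T6 wants (5, 0, 7), pool (7, 0, 6) — not enough res4
  blocked: T4 wants (8, 0, 1), pool (7, 0, 6) — not enough res2
Processes that can never finish: T1, T6 and T4.


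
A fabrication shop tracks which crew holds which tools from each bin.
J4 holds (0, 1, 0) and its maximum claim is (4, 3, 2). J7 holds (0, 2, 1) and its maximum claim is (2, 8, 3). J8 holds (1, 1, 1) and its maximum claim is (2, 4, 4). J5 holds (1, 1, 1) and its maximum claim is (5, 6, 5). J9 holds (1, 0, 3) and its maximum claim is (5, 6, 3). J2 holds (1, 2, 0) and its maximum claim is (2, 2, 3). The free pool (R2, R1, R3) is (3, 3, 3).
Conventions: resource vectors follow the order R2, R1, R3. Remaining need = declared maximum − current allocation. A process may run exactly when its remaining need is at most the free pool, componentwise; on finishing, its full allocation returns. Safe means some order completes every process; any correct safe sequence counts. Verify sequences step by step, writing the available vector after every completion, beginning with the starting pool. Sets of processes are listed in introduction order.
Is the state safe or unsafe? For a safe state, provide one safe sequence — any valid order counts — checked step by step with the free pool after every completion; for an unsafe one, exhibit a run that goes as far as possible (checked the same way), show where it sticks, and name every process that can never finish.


SAFE. One safe sequence: J2, J4, J8, J5, J7, J9.
Key observation: J2 is the earliest step where a requested resource binds exactly: need (1, 0, 3), pool (3, 3, 3) at its turn.
Verifying each step:
  pool = (3, 3, 3)
  run J2 (needs (1, 0, 3), free (3, 3, 3)); after release of (1, 2, 0) the pool is (4, 5, 3)
  run J4 (needs (4, 2, 2), free (4, 5, 3)); after release of (0, 1, 0) the pool is (4, 6, 3)
  run J8 (needs (1, 3, 3), free (4, 6, 3)); after release of (1, 1, 1) the pool is (5, 7, 4)
  run J5 (needs (4, 5, 4), free (5, 7, 4)); after release of (1, 1, 1) the pool is (6, 8, 5)
  run J7 (needs (2, 6, 2), free (6, 8, 5)); after release of (0, 2, 1) the pool is (6, 10, 6)
  run J9 (needs (4, 6, 0), free (6, 10, 6)); after release of (1, 0, 3) the pool is (7, 10, 9)


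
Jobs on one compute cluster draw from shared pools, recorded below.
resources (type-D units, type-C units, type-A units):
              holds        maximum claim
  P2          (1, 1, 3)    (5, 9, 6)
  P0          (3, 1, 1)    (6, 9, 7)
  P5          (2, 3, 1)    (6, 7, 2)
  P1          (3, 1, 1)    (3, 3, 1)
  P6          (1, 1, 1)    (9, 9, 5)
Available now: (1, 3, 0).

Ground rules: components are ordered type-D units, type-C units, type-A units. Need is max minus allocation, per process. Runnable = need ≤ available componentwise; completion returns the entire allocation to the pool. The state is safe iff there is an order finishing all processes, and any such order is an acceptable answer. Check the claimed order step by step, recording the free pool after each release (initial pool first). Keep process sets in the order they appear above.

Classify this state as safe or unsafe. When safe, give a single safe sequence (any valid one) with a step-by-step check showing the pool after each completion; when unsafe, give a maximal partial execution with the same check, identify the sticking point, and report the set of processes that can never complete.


The state is UNSAFE.
Key observation: after P1, P5 complete, (6, 7, 2) is the best the pool ever gets, yet each leftover process wants more type-C units.
Going as far as possible: P1, P5; after that, nothing fits. Step-by-step check:
  pool = (1, 3, 0)
  P1 needs (0, 2, 0) <= (1, 3, 0) -> finishes; pool += (3, 1, 1) = (4, 4, 1)
  P5 needs (4, 4, 1) <= (4, 4, 1) -> finishes; pool += (2, 3, 1) = (6, 7, 2)
  P2 cannot run: need (4, 8, 3) vs free (6, 7, 2) (insufficient type-C units and type-A units)
  P0 cannot run: need (3, 8, 6) vs free (6, 7, 2) (insufficient type-C units and type-A units)
  P6 cannot run: need (8, 8, 4) vs free (6, 7, 2) (insufficient type-D units, type-C units and type-A units)
Processes that can never finish: P2, P0 and P6.


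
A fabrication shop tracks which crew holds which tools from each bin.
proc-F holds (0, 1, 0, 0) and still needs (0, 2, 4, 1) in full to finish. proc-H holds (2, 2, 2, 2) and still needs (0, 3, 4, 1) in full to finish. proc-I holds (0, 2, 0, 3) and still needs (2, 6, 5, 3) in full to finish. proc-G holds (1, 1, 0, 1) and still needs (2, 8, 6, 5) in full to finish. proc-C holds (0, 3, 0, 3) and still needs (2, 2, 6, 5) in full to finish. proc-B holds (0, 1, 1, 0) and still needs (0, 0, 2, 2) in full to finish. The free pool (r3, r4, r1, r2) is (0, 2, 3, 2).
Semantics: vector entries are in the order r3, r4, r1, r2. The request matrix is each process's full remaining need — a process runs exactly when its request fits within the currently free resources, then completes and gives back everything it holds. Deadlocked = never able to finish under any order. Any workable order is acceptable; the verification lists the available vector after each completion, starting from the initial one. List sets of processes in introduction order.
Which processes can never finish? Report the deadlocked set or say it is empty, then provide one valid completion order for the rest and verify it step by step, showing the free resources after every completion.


Nothing here is deadlocked.
Key observation: proc-B can run right away; the returned allocation unlocks the remaining processes in turn.
A valid finishing order for the others: proc-B, proc-H, proc-F, proc-I, proc-C, proc-G. Verifying each step:
  pool = (0, 2, 3, 2)
  proc-B: need (0, 0, 2, 2) fits (0, 2, 3, 2); releases (0, 1, 1, 0), pool now (0, 3, 4, 2)
  proc-H: need (0, 3, 4, 1) fits (0, 3, 4, 2); releases (2, 2, 2, 2), pool now (2, 5, 6, 4)
  proc-F: need (0, 2, 4, 1) fits (2, 5, 6, 4); releases (0, 1, 0, 0), pool now (2, 6, 6, 4)
  proc-I: need (2, 6, 5, 3) fits (2, 6, 6, 4); releases (0, 2, 0, 3), pool now (2, 8, 6, 7)
  proc-C: need (2, 2, 6, 5) fits (2, 8, 6, 7); releases (0, 3, 0, 3), pool now (2, 11, 6, 10)
  proc-G: need (2, 8, 6, 5) fits (2, 11, 6, 10); releases (1, 1, 0, 1), pool now (3, 12, 6, 11)


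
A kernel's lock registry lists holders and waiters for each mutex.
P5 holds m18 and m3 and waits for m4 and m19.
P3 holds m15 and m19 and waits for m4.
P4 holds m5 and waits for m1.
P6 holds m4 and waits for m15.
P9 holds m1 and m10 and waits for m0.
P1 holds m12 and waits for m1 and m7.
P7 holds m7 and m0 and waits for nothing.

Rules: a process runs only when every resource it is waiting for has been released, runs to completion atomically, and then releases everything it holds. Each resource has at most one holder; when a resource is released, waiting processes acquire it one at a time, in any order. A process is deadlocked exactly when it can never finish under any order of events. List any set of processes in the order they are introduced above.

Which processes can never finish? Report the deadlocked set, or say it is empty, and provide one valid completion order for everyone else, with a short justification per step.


Deadlocked: P5, P3 and P6.
Key observation: P3 -> P6 -> P3 is a circular wait — nothing in it can go first; P5 waits into the deadlock from upstream.
A valid finishing order for the others: P7, P9, P4, P1.
Verifying each step:
  P7 waits on nothing -> runs at once and releases m7 and m0
  P9: everything it awaited (m0) is free; runs, freeing m1 and m10
  P4: everything it awaited (m1) is free; runs, freeing m5
  P1: everything it awaited (m1 and m7) is free; runs, freeing m12


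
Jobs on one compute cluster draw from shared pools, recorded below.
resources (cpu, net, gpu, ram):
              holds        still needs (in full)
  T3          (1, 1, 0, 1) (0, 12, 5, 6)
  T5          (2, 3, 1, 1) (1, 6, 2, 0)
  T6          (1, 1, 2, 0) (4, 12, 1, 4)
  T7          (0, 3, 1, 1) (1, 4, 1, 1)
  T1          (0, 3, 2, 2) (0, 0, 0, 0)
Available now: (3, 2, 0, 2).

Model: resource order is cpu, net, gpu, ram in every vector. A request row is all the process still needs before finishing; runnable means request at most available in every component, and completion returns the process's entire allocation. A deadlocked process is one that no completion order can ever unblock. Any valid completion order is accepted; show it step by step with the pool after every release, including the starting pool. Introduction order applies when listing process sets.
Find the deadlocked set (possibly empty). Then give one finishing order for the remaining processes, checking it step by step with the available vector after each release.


The deadlocked set is T3 and T6.
Key observation: once T1, T7, T5 finish, the pool peaks at (5, 11, 4, 6) — and every remaining process still needs more net than that.
One completion order for the rest: T1, T7, T5. Walking it through:
  pool = (3, 2, 0, 2)
  T1 needs (0, 0, 0, 0) <= (3, 2, 0, 2) -> finishes; pool += (0, 3, 2, 2) = (3, 5, 2, 4)
  T7 needs (1, 4, 1, 1) <= (3, 5, 2, 4) -> finishes; pool += (0, 3, 1, 1) = (3, 8, 3, 5)
  T5 needs (1, 6, 2, 0) <= (3, 8, 3, 5) -> finishes; pool += (2, 3, 1, 1) = (5, 11, 4, 6)
The stuck group stays short no matter what:
  T3 still needs (0, 12, 5, 6) but only (5, 11, 4, 6) is free — short on net and gpu
  T6 still needs (4, 12, 1, 4) but only (5, 11, 4, 6) is free — short on net


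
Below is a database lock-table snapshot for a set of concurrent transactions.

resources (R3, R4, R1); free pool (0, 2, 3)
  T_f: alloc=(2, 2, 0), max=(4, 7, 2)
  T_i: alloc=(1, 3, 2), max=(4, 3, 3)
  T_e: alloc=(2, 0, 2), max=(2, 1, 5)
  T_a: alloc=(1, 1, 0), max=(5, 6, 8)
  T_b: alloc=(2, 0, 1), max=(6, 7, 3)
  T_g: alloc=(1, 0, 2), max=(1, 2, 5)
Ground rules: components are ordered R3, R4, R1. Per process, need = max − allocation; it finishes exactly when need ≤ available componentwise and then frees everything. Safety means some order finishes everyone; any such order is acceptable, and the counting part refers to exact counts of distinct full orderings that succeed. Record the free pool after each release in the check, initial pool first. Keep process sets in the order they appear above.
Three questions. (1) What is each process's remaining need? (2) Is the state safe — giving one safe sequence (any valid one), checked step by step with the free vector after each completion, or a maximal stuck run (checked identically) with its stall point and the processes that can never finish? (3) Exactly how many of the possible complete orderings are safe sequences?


(1) Outstanding need per process (order R3, R4, R1):
  T_f: (2, 5, 2)
  T_i: (3, 0, 1)
  T_e: (0, 1, 3)
  T_a: (4, 5, 8)
  T_b: (4, 7, 2)
  T_g: (0, 2, 3)
(2) The state is SAFE; one workable sequence: T_e, T_g, T_i, T_f, T_a, T_b.
Key observation: the first exact fit in this order is T_e — it needs (0, 1, 3) with (0, 2, 3) free, meeting a requested resource to the last unit.
Check, step by step:
  pool = (0, 2, 3)
  run T_e (needs (0, 1, 3), free (0, 2, 3)); after release of (2, 0, 2) the pool is (2, 2, 5)
  run T_g (needs (0, 2, 3), free (2, 2, 5)); after release of (1, 0, 2) the pool is (3, 2, 7)
  run T_i (needs (3, 0, 1), free (3, 2, 7)); after release of (1, 3, 2) the pool is (4, 5, 9)
  run T_f (needs (2, 5, 2), free (4, 5, 9)); after release of (2, 2, 0) the pool is (6, 7, 9)
  run T_a (needs (4, 5, 8), free (6, 7, 9)); after release of (1, 1, 0) the pool is (7, 8, 9)
  run T_b (needs (4, 7, 2), free (7, 8, 9)); after release of (2, 0, 1) the pool is (9, 8, 10)
(3) The exact count: 6 of the possible complete orderings are safe sequences.


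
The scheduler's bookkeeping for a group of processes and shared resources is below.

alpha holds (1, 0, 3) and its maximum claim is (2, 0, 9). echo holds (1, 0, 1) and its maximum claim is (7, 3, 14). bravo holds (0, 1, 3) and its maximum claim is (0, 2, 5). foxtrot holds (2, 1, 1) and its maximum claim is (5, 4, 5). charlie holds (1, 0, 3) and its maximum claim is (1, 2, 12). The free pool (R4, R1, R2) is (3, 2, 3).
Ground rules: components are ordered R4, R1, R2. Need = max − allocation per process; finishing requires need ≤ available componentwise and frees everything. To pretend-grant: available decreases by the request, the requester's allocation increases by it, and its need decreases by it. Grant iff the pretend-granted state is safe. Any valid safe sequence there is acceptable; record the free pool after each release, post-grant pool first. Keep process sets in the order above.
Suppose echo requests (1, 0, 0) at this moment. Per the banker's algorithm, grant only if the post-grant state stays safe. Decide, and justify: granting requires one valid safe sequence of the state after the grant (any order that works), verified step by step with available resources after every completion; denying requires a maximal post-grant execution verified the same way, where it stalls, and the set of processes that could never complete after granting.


GRANT. The post-grant state is safe; one safe sequence: bravo, alpha, foxtrot, charlie, echo.
Key observation: the transfer keeps a workable pool ((2, 2, 3)); bravo starts the safe sequence.
Step-by-step check of the post-grant state:
  pool = (2, 2, 3)
  bravo: need (0, 1, 2) fits (2, 2, 3); releases (0, 1, 3), pool now (2, 3, 6)
  alpha: need (1, 0, 6) fits (2, 3, 6); releases (1, 0, 3), pool now (3, 3, 9)
  foxtrot: need (3, 3, 4) fits (3, 3, 9); releases (2, 1, 1), pool now (5, 4, 10)
  charlie: need (0, 2, 9) fits (5, 4, 10); releases (1, 0, 3), pool now (6, 4, 13)
  echo: need (5, 3, 13) fits (6, 4, 13); releases (2, 0, 1), pool now (8, 4, 14)


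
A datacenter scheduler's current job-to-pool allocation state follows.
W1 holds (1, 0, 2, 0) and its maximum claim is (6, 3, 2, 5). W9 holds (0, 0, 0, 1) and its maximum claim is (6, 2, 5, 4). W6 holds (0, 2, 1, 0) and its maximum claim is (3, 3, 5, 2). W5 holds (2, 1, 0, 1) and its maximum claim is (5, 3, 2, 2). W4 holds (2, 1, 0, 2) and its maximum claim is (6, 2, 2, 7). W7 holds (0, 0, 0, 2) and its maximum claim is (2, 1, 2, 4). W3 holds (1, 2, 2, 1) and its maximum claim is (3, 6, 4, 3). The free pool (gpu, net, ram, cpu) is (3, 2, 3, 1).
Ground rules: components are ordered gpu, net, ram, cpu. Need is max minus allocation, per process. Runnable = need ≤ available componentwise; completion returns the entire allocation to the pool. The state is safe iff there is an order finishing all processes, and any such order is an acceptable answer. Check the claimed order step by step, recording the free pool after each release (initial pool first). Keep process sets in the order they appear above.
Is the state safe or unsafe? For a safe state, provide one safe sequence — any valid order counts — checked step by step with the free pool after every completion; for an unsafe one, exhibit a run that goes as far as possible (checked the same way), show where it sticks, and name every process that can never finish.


UNSAFE — no complete ordering exists.
Key observation: after W5, W7 the pool peaks at (5, 3, 3, 4), and each blocked process is short somewhere: W1 on cpu; W9 on gpu, ram; W6 on ram; W4 on cpu; W3 on net.
A maximal execution: W5, W7 — then nothing else fits. Check, step by step:
  pool = (3, 2, 3, 1)
  run W5 (needs (3, 2, 2, 1), free (3, 2, 3, 1)); after release of (2, 1, 0, 1) the pool is (5, 3, 3, 2)
  run W7 (needs (2, 1, 2, 2), free (5, 3, 3, 2)); after release of (0, 0, 0, 2) the pool is (5, 3, 3, 4)
  blocked: W1 wants (5, 3, 0, 5), pool (5, 3, 3, 4) — not enough cpu
  blocked: W9 wants (6, 2, 5, 3), pool (5, 3, 3, 4) — not enough gpu and ram
  blocked: W6 wants (3, 1, 4, 2), pool (5, 3, 3, 4) — not enough ram
  blocked: W4 wants (4, 1, 2, 5), pool (5, 3, 3, 4) — not enough cpu
  blocked: W3 wants (2, 4, 2, 2), pool (5, 3, 3, 4) — not enough net
Permanently blocked: W1, W9, W6, W4 and W3.


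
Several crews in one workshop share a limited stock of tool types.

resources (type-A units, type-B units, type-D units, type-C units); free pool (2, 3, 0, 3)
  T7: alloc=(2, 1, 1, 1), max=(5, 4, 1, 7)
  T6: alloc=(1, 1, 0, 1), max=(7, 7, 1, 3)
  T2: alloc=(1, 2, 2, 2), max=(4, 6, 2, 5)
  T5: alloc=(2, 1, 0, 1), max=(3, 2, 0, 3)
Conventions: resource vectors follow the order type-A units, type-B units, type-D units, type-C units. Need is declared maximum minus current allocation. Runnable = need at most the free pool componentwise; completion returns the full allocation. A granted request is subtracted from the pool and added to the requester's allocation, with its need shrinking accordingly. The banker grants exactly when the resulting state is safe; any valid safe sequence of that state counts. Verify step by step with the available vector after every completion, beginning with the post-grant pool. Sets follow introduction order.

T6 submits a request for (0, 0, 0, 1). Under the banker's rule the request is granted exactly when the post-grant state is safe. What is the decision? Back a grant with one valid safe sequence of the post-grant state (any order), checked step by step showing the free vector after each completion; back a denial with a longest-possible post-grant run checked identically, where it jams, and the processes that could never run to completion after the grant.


DENY. Granting would leave the state unsafe.
Key observation: after T5, T2 the pool peaks at (5, 6, 2, 5), and each blocked process is short somewhere: T7 on type-C units; T6 on type-A units.
On the post-grant state, T5, T2 is a maximal run — nothing extends it. Step-by-step check:
  pool = (2, 3, 0, 2)
  T5 needs (1, 1, 0, 2) <= (2, 3, 0, 2) -> finishes; pool += (2, 1, 0, 1) = (4, 4, 0, 3)
  T2 needs (3, 4, 0, 3) <= (4, 4, 0, 3) -> finishes; pool += (1, 2, 2, 2) = (5, 6, 2, 5)
  T7 still needs (3, 3, 0, 6) but only (5, 6, 2, 5) is free — short on type-C units
  T6 still needs (6, 6, 1, 1) but only (5, 6, 2, 5) is free — short on type-A units
Processes that could never finish after the grant: T7 and T6.


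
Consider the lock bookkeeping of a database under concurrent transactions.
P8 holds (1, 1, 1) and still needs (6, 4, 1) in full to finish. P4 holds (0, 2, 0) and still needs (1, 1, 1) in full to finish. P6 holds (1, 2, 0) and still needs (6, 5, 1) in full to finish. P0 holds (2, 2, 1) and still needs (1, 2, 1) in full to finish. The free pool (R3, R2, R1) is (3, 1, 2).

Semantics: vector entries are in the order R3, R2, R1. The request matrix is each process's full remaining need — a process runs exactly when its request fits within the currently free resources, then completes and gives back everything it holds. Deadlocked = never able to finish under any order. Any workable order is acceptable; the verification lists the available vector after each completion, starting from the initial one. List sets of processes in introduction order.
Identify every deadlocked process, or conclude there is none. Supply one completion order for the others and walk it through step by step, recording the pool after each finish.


Deadlocked: P8 and P6.
Key observation: after P4, P0 complete, (5, 5, 3) is the best the pool ever gets, yet each leftover process wants more R3.
The rest can finish in the order P4, P0. Verifying each step:
  pool = (3, 1, 2)
  P4 needs (1, 1, 1) <= (3, 1, 2) -> finishes; pool += (0, 2, 0) = (3, 3, 2)
  P0 needs (1, 2, 1) <= (3, 3, 2) -> finishes; pool += (2, 2, 1) = (5, 5, 3)
None of the blocked processes ever fits:
  blocked: P8 wants (6, 4, 1), pool (5, 5, 3) — not enough R3
  blocked: P6 wants (6, 5, 1), pool (5, 5, 3) — not enough R3


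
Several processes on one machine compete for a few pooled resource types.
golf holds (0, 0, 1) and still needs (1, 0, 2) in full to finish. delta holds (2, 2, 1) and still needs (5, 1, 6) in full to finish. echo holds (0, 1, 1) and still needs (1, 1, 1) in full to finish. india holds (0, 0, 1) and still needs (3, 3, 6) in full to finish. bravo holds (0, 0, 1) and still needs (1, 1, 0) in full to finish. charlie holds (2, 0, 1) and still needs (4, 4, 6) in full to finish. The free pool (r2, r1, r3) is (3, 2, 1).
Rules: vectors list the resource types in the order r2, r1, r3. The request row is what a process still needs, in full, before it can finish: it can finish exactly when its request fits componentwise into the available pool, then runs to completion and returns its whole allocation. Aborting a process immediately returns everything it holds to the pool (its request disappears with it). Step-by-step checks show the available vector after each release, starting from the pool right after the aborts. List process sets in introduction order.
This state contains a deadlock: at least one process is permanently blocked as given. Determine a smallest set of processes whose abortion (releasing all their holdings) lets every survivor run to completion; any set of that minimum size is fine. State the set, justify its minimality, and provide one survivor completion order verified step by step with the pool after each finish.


The answer: abort india and charlie.
Key observation: delta was stuck for good until india and charlie gave back (2, 0, 2); in the order shown it finishes at step 4.
Minimality, checking each single-abort alternative: golf alone leaves delta blocked (short on r2 and r3); delta alone leaves india blocked (short on r3); echo alone leaves delta blocked (short on r2 and r3); india alone leaves delta blocked (short on r2 and r3); bravo alone leaves delta blocked (short on r2 and r3); charlie alone leaves delta blocked (short on r3).
One survivor order: golf, echo, bravo, delta. Check, step by step (post-abort pool first):
  pool = (5, 2, 3)
  golf: need (1, 0, 2) fits (5, 2, 3); releases (0, 0, 1), pool now (5, 2, 4)
  echo: need (1, 1, 1) fits (5, 2, 4); releases (0, 1, 1), pool now (5, 3, 5)
  bravo: need (1, 1, 0) fits (5, 3, 5); releases (0, 0, 1), pool now (5, 3, 6)
  delta: need (5, 1, 6) fits (5, 3, 6); releases (2, 2, 1), pool now (7, 5, 7)


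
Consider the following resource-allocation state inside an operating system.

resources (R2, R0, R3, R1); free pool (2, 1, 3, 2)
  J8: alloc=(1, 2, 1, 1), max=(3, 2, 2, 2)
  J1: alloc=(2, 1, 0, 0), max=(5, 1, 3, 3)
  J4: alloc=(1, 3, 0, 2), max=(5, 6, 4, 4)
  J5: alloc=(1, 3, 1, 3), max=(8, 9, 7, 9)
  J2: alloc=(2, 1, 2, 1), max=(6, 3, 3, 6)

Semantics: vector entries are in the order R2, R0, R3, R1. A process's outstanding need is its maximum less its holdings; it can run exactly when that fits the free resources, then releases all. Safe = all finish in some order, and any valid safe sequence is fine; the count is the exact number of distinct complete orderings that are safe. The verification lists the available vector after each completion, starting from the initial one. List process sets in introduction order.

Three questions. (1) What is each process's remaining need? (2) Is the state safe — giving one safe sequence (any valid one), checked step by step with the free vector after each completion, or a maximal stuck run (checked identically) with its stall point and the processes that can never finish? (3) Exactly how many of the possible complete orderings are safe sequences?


(1) Need matrix, components ordered R2, R0, R3, R1:
  J8: (2, 0, 1, 1)
  J1: (3, 0, 3, 3)
  J4: (4, 3, 4, 2)
  J5: (7, 6, 6, 6)
  J2: (4, 2, 1, 5)
(2) SAFE — a valid safe sequence is J8, J1, J4, J2, J5.
Key observation: reading the order forward, J8 is the first process whose need (2, 0, 1, 1) meets the free pool (2, 1, 3, 2) exactly on a resource it requests.
Step-by-step check:
  pool = (2, 1, 3, 2)
  J8 needs (2, 0, 1, 1) <= (2, 1, 3, 2) -> finishes; pool += (1, 2, 1, 1) = (3, 3, 4, 3)
  J1 needs (3, 0, 3, 3) <= (3, 3, 4, 3) -> finishes; pool += (2, 1, 0, 0) = (5, 4, 4, 3)
  J4 needs (4, 3, 4, 2) <= (5, 4, 4, 3) -> finishes; pool += (1, 3, 0, 2) = (6, 7, 4, 5)
  J2 needs (4, 2, 1, 5) <= (6, 7, 4, 5) -> finishes; pool += (2, 1, 2, 1) = (8, 8, 6, 6)
  J5 needs (7, 6, 6, 6) <= (8, 8, 6, 6) -> finishes; pool += (1, 3, 1, 3) = (9, 11, 7, 9)
(3) The exact count: 1 of the possible complete orderings is a safe sequence.


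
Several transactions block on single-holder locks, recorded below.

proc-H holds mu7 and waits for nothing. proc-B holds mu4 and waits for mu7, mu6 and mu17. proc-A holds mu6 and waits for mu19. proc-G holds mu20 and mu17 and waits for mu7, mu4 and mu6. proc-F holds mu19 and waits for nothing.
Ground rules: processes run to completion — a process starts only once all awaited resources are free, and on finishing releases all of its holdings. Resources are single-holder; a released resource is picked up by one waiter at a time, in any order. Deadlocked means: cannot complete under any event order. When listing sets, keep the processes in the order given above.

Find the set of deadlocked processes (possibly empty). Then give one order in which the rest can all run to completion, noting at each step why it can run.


Deadlocked: proc-B and proc-G.
Key observation: proc-B -> proc-G -> proc-B is a circular wait — nothing in it can go first; no other process is dragged down with it.
The rest can finish in the order proc-H, proc-F, proc-A.
Step-by-step check:
  proc-H waits on nothing -> runs at once and releases mu7
  proc-F waits on nothing -> runs at once and releases mu19
  proc-A: everything it awaited (mu19) is free; runs, freeing mu6


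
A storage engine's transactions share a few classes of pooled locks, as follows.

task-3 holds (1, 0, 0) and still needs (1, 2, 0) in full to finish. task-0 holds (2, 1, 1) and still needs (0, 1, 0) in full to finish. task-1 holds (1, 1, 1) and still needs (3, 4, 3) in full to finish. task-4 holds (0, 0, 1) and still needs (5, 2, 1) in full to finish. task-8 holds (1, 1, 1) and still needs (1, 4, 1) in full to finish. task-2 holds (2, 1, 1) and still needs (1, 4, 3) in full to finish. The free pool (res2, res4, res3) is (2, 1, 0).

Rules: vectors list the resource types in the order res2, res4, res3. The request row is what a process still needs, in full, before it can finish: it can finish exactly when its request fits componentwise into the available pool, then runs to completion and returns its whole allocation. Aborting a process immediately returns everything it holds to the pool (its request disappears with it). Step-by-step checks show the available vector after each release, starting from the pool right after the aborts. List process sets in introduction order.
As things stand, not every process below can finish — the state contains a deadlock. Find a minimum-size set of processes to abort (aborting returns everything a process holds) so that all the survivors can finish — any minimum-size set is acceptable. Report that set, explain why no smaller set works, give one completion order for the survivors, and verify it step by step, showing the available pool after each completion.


Abort task-1 and task-2.
Key observation: aborting task-1 and task-2 returns (3, 2, 2), and task-8 — hopeless before — runs at step 4 with the returned capacity in the pool.
Why nothing smaller works — every single abort fails: task-3 alone leaves task-1 blocked (short on res4 and res3); task-0 alone leaves task-1 blocked (short on res4 and res3); task-1 alone leaves task-8 blocked (short on res4); task-4 alone leaves task-1 blocked (short on res4 and res3); task-8 alone leaves task-1 blocked (short on res4); task-2 alone leaves task-1 blocked (short on res4).
The survivors complete as task-0, task-3, task-4, task-8. Step-by-step check (starting from the post-abort pool):
  pool = (5, 3, 2)
  run task-0 (needs (0, 1, 0), free (5, 3, 2)); after release of (2, 1, 1) the pool is (7, 4, 3)
  run task-3 (needs (1, 2, 0), free (7, 4, 3)); after release of (1, 0, 0) the pool is (8, 4, 3)
  run task-4 (needs (5, 2, 1), free (8, 4, 3)); after release of (0, 0, 1) the pool is (8, 4, 4)
  run task-8 (needs (1, 4, 1), free (8, 4, 4)); after release of (1, 1, 1) the pool is (9, 5, 5)


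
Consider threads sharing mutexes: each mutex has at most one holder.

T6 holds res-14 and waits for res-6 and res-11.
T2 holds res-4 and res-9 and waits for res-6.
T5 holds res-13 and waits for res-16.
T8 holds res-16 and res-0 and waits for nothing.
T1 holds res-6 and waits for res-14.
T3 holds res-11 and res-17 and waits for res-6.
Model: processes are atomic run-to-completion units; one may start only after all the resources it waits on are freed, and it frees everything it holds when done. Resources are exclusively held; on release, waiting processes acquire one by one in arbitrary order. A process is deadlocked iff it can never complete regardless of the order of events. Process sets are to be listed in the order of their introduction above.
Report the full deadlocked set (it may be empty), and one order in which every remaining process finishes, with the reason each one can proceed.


The deadlocked set is T6, T2, T1 and T3.
Key observation: along T6 -> T1 -> T6, each member waits on what the next one holds — a deadlock; T3 is caught in further circular waits and T2 waits into the deadlock from upstream.
The rest can finish in the order T8, T5.
Walking it through:
  run T8 (it waits on nothing); releases res-16 and res-0
  T5 waits on res-16 — all released -> runs and releases res-13


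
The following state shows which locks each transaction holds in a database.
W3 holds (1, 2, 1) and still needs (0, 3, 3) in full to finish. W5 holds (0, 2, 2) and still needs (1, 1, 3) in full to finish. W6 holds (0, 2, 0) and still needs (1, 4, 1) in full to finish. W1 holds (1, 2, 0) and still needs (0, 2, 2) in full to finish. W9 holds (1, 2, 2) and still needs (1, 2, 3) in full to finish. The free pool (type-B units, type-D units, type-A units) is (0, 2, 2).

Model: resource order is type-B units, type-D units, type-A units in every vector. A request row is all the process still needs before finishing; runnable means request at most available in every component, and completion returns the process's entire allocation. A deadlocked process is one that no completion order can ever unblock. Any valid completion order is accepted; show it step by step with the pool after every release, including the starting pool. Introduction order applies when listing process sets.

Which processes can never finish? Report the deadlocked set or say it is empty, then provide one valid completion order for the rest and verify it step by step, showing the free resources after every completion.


Deadlocked: W3, W5 and W9.
Key observation: W1, W6 can finish, but then (1, 6, 2) is all there is, and the blocked group's type-A units demands exceed it.
A valid finishing order for the others: W1, W6. Verifying each step:
  pool = (0, 2, 2)
  W1 needs (0, 2, 2) <= (0, 2, 2) -> finishes; pool += (1, 2, 0) = (1, 4, 2)
  W6 needs (1, 4, 1) <= (1, 4, 2) -> finishes; pool += (0, 2, 0) = (1, 6, 2)
None of the blocked processes ever fits:
  W3 still needs (0, 3, 3) but only (1, 6, 2) is free — short on type-A units
  W5 still needs (1, 1, 3) but only (1, 6, 2) is free — short on type-A units
  W9 still needs (1, 2, 3) but only (1, 6, 2) is free — short on type-A units
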